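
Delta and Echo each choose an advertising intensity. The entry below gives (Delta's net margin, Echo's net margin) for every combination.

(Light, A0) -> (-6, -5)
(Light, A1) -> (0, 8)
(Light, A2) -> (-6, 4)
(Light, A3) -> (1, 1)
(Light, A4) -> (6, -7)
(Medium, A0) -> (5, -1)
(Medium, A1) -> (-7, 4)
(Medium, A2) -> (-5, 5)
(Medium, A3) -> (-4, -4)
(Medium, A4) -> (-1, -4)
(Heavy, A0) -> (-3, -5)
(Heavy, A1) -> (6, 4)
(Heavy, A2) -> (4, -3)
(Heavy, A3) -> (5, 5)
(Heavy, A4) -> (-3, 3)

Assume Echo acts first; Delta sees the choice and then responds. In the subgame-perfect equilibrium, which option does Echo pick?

A3

Delta best-responds to each possible Echo move:
- A0: BR = Medium, leader payoff -1.
- A1: BR = Heavy, leader payoff 4.
- A2: BR = Heavy, leader payoff -3.
- A3: BR = Heavy, leader payoff 5.
- A4: BR = Light, leader payoff -7.
Among -1, 4, -3, 5, -7, the best is 5 at A3. Subgame-perfect outcome: (Heavy, A3) with payoffs (5, 5).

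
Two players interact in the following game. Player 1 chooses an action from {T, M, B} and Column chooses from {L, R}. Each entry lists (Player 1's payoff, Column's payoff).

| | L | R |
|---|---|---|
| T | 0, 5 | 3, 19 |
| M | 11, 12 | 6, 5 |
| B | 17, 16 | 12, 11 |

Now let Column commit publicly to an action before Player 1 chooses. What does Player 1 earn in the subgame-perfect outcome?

Solve by backward induction (Column leads).
- L: BR = B, leader payoff 16.
- R: BR = B, leader payoff 11.
Maximizing over 16, 11, Column chooses L. Subgame-perfect outcome: (B, L) with payoffs (17, 16).

17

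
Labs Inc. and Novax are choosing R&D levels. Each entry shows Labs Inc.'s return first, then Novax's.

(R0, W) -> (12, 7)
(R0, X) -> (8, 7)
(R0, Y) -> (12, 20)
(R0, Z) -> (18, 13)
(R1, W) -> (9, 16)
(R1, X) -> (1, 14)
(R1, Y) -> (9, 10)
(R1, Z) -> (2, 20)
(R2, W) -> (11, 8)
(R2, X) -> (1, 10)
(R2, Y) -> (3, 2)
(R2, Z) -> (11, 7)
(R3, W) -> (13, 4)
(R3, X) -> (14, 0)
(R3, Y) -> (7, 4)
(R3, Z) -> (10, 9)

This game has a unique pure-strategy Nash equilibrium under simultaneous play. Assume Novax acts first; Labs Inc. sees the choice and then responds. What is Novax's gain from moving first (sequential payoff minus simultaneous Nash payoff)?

Labs Inc. best-responds to each possible Novax move:
- W: BR = R3, leader payoff 4.
- X: BR = R3, leader payoff 0.
- Y: BR = R0, leader payoff 20.
- Z: BR = R0, leader payoff 13.
Novax's induced payoffs are 4, 0, 20, 13, so Novax commits to Y. Subgame-perfect outcome: (R0, Y) with payoffs (12, 20).
Now find the simultaneous Nash equilibrium.
Labs Inc.'s best replies: W→R3; X→R3; Y→R0; Z→R0.
Novax's best replies: R0→Y; R1→Z; R2→X; R3→Z.
The unique mutual best reply is (R0, Y), giving (12, 20).
Novax's commitment gain: 20 − 20 = 0.

0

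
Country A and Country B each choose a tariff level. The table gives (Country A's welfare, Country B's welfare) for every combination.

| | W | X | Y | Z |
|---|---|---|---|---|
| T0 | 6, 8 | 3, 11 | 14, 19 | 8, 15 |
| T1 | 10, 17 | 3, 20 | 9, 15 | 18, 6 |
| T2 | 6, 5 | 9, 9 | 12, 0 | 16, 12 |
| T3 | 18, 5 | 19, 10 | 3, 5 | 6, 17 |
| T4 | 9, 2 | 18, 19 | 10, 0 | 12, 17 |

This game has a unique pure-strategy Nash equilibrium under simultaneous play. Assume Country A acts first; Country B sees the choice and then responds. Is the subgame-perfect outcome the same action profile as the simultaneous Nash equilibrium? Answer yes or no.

no

Work backward from Country B's decision.
- T0: BR = Y, leader payoff 14.
- T1: BR = X, leader payoff 3.
- T2: BR = Z, leader payoff 16.
- T3: BR = Z, leader payoff 6.
- T4: BR = X, leader payoff 18.
Among 14, 3, 16, 6, 18, the best is 18 at T4. Subgame-perfect outcome: (T4, X) with payoffs (18, 19).
For the simultaneous game, intersect best replies.
Country A's best replies: W→T3; X→T3; Y→T0; Z→T1.
Country B's best replies: T0→Y; T1→X; T2→Z; T3→Z; T4→X.
The unique mutual best reply is (T0, Y), giving (14, 19).
Sequential outcome (T4, X) differs from the Nash profile (T0, Y).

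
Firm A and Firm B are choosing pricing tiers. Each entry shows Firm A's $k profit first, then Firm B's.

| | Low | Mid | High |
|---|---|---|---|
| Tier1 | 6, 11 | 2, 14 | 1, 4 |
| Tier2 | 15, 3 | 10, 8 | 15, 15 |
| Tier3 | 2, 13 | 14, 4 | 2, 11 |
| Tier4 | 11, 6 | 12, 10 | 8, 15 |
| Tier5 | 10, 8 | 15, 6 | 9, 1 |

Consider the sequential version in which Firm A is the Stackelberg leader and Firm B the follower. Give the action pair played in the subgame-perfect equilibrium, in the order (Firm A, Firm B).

(Tier2, High)

Work backward from Firm B's decision.
- Tier1: Firm B compares 11, 14, 4 and picks Mid; Firm A would get 2.
- Tier2: Firm B compares 3, 8, 15 and picks High; Firm A would get 15.
- Tier3: Firm B compares 13, 4, 11 and picks Low; Firm A would get 2.
- Tier4: Firm B compares 6, 10, 15 and picks High; Firm A would get 8.
- Tier5: Firm B compares 8, 6, 1 and picks Low; Firm A would get 10.
Among 2, 15, 2, 8, 10, the best is 15 at Tier2. Subgame-perfect outcome: (Tier2, High) with payoffs (15, 15).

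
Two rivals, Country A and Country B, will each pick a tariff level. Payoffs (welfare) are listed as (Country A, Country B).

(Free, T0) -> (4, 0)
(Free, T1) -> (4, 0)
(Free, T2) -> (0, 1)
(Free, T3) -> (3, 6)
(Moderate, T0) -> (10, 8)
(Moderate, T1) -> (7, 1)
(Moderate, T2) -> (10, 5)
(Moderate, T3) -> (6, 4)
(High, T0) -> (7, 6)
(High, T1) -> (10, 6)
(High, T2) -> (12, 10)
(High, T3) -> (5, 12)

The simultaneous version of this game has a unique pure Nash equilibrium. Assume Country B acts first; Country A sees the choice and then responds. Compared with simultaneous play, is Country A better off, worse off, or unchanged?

Work backward from Country A's decision.
- T0: BR = Moderate, leader payoff 8.
- T1: BR = High, leader payoff 6.
- T2: BR = High, leader payoff 10.
- T3: BR = Moderate, leader payoff 4.
Among 8, 6, 10, 4, the best is 10 at T2. Subgame-perfect outcome: (High, T2) with payoffs (12, 10).
For the simultaneous game, intersect best replies.
Country A's best replies: T0→Moderate; T1→High; T2→High; T3→Moderate.
Country B's best replies: Free→T3; Moderate→T0; High→T3.
The unique mutual best reply is (Moderate, T0), giving (10, 8).
Country A earns 12 sequentially versus 10 at the Nash outcome: better off.

better off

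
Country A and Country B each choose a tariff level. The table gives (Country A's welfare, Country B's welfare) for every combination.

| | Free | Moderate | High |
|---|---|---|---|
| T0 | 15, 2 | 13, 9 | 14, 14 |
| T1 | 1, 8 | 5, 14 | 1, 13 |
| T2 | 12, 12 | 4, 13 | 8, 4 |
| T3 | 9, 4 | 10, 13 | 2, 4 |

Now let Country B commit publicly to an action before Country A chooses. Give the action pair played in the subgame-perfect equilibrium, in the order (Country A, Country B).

Work backward from Country A's decision.
- Free: Country A compares 15, 1, 12, 9 and picks T0; Country B would get 2.
- Moderate: Country A compares 13, 5, 4, 10 and picks T0; Country B would get 9.
- High: Country A compares 14, 1, 8, 2 and picks T0; Country B would get 14.
Maximizing over 2, 9, 14, Country B chooses High. Subgame-perfect outcome: (T0, High) with payoffs (14, 14).

(T0, High)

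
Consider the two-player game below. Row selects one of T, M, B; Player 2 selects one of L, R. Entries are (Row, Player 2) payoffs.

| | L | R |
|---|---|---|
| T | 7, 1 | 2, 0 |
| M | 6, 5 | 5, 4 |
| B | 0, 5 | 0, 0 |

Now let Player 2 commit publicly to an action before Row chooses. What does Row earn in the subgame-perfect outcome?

5

Solve by backward induction (Player 2 leads).
- L → Row plays T (best of 7, 6, 0); Player 2 gets 1.
- R → Row plays M (best of 2, 5, 0); Player 2 gets 4.
Player 2's induced payoffs are 1, 4, so Player 2 commits to R. Subgame-perfect outcome: (M, R) with payoffs (5, 4).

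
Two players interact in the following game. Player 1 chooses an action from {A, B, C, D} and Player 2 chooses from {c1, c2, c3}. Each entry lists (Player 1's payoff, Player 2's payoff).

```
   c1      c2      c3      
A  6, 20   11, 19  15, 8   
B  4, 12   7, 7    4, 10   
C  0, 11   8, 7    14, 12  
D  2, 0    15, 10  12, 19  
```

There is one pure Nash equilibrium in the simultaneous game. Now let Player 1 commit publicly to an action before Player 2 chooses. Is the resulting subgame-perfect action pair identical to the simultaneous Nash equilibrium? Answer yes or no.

Solve by backward induction (Player 1 leads).
- A → Player 2 plays c1 (best of 20, 19, 8); Player 1 gets 6.
- B → Player 2 plays c1 (best of 12, 7, 10); Player 1 gets 4.
- C → Player 2 plays c3 (best of 11, 7, 12); Player 1 gets 14.
- D → Player 2 plays c3 (best of 0, 10, 19); Player 1 gets 12.
Player 1's induced payoffs are 6, 4, 14, 12, so Player 1 commits to C. Subgame-perfect outcome: (C, c3) with payoffs (14, 12).
Under simultaneous play:
Player 1's best replies: c1→A; c2→D; c3→A.
Player 2's best replies: A→c1; B→c1; C→c3; D→c3.
Only (A, c1) has each player best-responding; Nash payoffs (6, 20).
Sequential outcome (C, c3) differs from the Nash profile (A, c1).

no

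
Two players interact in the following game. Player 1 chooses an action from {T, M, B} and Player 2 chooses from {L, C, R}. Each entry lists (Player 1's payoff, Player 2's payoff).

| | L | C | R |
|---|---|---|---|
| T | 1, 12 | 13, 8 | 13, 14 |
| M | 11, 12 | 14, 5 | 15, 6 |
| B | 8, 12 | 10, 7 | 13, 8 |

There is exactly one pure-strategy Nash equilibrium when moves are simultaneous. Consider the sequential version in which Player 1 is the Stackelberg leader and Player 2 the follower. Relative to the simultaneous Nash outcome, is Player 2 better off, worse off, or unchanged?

Backward induction with Player 1 moving first.
- T: Player 2 compares 12, 8, 14 and picks R; Player 1 would get 13.
- M: Player 2 compares 12, 5, 6 and picks L; Player 1 would get 11.
- B: Player 2 compares 12, 7, 8 and picks L; Player 1 would get 8.
Player 1's induced payoffs are 13, 11, 8, so Player 1 commits to T. Subgame-perfect outcome: (T, R) with payoffs (13, 14).
Now find the simultaneous Nash equilibrium.
Player 1's best replies: L→M; C→M; R→M.
Player 2's best replies: T→R; M→L; B→L.
The unique mutual best reply is (M, L), giving (11, 12).
Player 2 earns 14 sequentially versus 12 at the Nash outcome: better off.

better off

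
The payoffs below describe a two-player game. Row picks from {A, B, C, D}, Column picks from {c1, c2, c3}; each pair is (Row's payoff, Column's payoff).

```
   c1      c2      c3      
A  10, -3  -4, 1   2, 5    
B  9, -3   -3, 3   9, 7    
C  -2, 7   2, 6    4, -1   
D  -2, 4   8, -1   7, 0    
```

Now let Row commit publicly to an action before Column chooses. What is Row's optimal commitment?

Backward induction with Row moving first.
- A → Column plays c3 (best of -3, 1, 5); Row gets 2.
- B → Column plays c3 (best of -3, 3, 7); Row gets 9.
- C → Column plays c1 (best of 7, 6, -1); Row gets -2.
- D → Column plays c1 (best of 4, -1, 0); Row gets -2.
Maximizing over 2, 9, -2, -2, Row chooses B. Subgame-perfect outcome: (B, c3) with payoffs (9, 7).

B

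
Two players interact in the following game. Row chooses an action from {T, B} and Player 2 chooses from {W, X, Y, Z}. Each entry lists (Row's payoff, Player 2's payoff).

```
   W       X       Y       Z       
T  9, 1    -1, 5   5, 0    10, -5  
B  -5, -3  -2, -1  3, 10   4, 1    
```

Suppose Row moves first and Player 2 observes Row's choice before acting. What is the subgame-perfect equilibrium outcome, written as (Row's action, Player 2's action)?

Solve by backward induction (Row leads).
- T: BR = X, leader payoff -1.
- B: BR = Y, leader payoff 3.
Maximizing over -1, 3, Row chooses B. Subgame-perfect outcome: (B, Y) with payoffs (3, 10).

(B, Y)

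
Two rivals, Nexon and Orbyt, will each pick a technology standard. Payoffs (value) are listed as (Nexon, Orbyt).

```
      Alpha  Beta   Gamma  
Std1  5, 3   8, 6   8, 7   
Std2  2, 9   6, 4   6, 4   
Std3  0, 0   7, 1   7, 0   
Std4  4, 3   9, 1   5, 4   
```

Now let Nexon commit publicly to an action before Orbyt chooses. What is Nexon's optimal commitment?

Backward induction with Nexon moving first.
- Std1: BR = Gamma, leader payoff 8.
- Std2: BR = Alpha, leader payoff 2.
- Std3: BR = Beta, leader payoff 7.
- Std4: BR = Gamma, leader payoff 5.
Among 8, 2, 7, 5, the best is 8 at Std1. Subgame-perfect outcome: (Std1, Gamma) with payoffs (8, 7).

Std1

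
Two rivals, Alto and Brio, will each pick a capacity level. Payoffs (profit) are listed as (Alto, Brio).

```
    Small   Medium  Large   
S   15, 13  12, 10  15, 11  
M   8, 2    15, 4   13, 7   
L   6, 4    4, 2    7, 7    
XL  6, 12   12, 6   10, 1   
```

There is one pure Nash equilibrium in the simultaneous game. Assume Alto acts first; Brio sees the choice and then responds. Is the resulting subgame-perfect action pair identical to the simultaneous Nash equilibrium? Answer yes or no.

Solve by backward induction (Alto leads).
- S: BR = Small, leader payoff 15.
- M: BR = Large, leader payoff 13.
- L: BR = Large, leader payoff 7.
- XL: BR = Small, leader payoff 6.
Among 15, 13, 7, 6, the best is 15 at S. Subgame-perfect outcome: (S, Small) with payoffs (15, 13).
For the simultaneous game, intersect best replies.
Alto's best replies: Small→S; Medium→M; Large→S.
Brio's best replies: S→Small; M→Large; L→Large; XL→Small.
The unique mutual best reply is (S, Small), giving (15, 13).
Sequential outcome (S, Small) coincides with the Nash profile (S, Small).

yes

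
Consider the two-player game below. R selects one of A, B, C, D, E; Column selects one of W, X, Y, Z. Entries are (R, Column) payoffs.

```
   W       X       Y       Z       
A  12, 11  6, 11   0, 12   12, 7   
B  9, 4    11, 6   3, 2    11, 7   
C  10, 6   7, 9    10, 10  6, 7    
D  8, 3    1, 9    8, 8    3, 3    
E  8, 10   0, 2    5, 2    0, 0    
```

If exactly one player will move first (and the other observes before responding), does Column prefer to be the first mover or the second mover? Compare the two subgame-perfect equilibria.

first

If R leads: Column's best replies are A→Y, B→Z, C→Y, D→X, E→W; R's induced payoffs 0, 11, 10, 1, 8; outcome (B, Z), payoffs (11, 7).
If Column leads: R's best replies are W→A, X→B, Y→C, Z→A; Column's induced payoffs 11, 6, 10, 7; outcome (A, W), payoffs (12, 11).
Column gets 11 moving first and 7 moving second, so Column prefers to move first.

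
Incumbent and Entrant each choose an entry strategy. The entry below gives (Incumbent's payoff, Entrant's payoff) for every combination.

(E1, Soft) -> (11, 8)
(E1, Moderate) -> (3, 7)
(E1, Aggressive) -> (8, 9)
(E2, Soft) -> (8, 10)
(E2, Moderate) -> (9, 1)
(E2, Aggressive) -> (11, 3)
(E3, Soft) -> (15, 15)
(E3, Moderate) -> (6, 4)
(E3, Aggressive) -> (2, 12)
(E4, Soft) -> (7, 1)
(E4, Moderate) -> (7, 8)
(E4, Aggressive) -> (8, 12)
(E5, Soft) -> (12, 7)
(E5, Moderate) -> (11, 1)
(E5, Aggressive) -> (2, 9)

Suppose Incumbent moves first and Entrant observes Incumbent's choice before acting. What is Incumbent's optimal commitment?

E3

Backward induction with Incumbent moving first.
- E1: BR = Aggressive, leader payoff 8.
- E2: BR = Soft, leader payoff 8.
- E3: BR = Soft, leader payoff 15.
- E4: BR = Aggressive, leader payoff 8.
- E5: BR = Aggressive, leader payoff 2.
Among 8, 8, 15, 8, 2, the best is 15 at E3. Subgame-perfect outcome: (E3, Soft) with payoffs (15, 15).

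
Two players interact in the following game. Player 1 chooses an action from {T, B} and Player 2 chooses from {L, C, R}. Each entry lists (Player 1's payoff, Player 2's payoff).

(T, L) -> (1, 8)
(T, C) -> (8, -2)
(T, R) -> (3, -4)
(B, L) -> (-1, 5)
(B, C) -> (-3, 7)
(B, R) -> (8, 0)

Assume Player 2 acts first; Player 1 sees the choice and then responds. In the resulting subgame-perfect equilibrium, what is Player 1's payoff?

1

Backward induction with Player 2 moving first.
- L → Player 1 plays T (best of 1, -1); Player 2 gets 8.
- C → Player 1 plays T (best of 8, -3); Player 2 gets -2.
- R → Player 1 plays B (best of 3, 8); Player 2 gets 0.
Player 2's induced payoffs are 8, -2, 0, so Player 2 commits to L. Subgame-perfect outcome: (T, L) with payoffs (1, 8).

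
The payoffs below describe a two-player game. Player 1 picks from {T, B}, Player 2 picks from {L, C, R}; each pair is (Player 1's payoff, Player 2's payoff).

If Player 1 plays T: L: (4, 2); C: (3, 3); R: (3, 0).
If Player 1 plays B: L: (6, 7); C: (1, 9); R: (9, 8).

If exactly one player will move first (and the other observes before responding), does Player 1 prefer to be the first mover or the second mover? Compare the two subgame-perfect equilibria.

If Player 1 leads: Player 2's best replies are T→C, B→C; Player 1's induced payoffs 3, 1; outcome (T, C), payoffs (3, 3).
If Player 2 leads: Player 1's best replies are L→B, C→T, R→B; Player 2's induced payoffs 7, 3, 8; outcome (B, R), payoffs (9, 8).
Player 1 gets 3 moving first and 9 moving second, so Player 1 prefers to move second.

second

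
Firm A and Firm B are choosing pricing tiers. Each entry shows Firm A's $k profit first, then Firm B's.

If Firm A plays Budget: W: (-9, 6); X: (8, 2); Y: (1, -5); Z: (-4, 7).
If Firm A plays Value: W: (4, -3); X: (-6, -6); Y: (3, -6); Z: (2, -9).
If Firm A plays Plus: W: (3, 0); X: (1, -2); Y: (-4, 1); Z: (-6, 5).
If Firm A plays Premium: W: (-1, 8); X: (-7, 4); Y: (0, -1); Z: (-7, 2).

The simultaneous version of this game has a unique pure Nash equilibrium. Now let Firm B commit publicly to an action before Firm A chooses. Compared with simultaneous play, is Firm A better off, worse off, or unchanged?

better off

Backward induction with Firm B moving first.
- W → Firm A plays Value (best of -9, 4, 3, -1); Firm B gets -3.
- X → Firm A plays Budget (best of 8, -6, 1, -7); Firm B gets 2.
- Y → Firm A plays Value (best of 1, 3, -4, 0); Firm B gets -6.
- Z → Firm A plays Value (best of -4, 2, -6, -7); Firm B gets -9.
Firm B's induced payoffs are -3, 2, -6, -9, so Firm B commits to X. Subgame-perfect outcome: (Budget, X) with payoffs (8, 2).
Now find the simultaneous Nash equilibrium.
Firm A's best replies: W→Value; X→Budget; Y→Value; Z→Value.
Firm B's best replies: Budget→Z; Value→W; Plus→Z; Premium→W.
Only (Value, W) has each player best-responding; Nash payoffs (4, -3).
Firm A earns 8 sequentially versus 4 at the Nash outcome: better off.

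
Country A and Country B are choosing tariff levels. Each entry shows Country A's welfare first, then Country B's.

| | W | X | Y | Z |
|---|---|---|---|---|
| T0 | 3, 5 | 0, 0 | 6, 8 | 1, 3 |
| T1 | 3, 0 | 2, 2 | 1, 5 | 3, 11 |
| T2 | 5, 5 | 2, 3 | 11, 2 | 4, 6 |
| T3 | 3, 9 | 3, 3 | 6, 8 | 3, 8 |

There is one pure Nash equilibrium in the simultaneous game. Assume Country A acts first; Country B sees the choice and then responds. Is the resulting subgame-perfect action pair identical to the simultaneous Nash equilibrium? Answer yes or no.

no

Country B best-responds to each possible Country A move:
- T0 → Country B plays Y (best of 5, 0, 8, 3); Country A gets 6.
- T1 → Country B plays Z (best of 0, 2, 5, 11); Country A gets 3.
- T2 → Country B plays Z (best of 5, 3, 2, 6); Country A gets 4.
- T3 → Country B plays W (best of 9, 3, 8, 8); Country A gets 3.
Country A's induced payoffs are 6, 3, 4, 3, so Country A commits to T0. Subgame-perfect outcome: (T0, Y) with payoffs (6, 8).
Under simultaneous play:
Country A's best replies: W→T2; X→T3; Y→T2; Z→T2.
Country B's best replies: T0→Y; T1→Z; T2→Z; T3→W.
The unique mutual best reply is (T2, Z), giving (4, 6).
Sequential outcome (T0, Y) differs from the Nash profile (T2, Z).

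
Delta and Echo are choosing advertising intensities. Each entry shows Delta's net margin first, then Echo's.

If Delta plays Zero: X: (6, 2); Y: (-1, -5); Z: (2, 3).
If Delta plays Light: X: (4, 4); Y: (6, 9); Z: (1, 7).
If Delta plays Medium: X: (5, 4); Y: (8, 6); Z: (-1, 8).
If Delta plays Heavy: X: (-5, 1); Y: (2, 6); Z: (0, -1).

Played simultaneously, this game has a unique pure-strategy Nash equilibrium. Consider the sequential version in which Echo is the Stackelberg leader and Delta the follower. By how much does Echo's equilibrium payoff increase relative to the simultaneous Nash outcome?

Work backward from Delta's decision.
- X: BR = Zero, leader payoff 2.
- Y: BR = Medium, leader payoff 6.
- Z: BR = Zero, leader payoff 3.
Echo's induced payoffs are 2, 6, 3, so Echo commits to Y. Subgame-perfect outcome: (Medium, Y) with payoffs (8, 6).
Now find the simultaneous Nash equilibrium.
Delta's best replies: X→Zero; Y→Medium; Z→Zero.
Echo's best replies: Zero→Z; Light→Y; Medium→Z; Heavy→Y.
Only (Zero, Z) has each player best-responding; Nash payoffs (2, 3).
Echo's commitment gain: 6 − 3 = 3.

3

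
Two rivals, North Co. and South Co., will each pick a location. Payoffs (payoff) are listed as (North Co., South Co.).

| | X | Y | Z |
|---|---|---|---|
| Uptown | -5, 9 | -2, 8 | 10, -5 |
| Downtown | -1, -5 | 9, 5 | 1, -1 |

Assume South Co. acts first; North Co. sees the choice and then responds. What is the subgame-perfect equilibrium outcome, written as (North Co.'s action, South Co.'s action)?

Solve by backward induction (South Co. leads).
- X: BR = Downtown, leader payoff -5.
- Y: BR = Downtown, leader payoff 5.
- Z: BR = Uptown, leader payoff -5.
South Co.'s induced payoffs are -5, 5, -5, so South Co. commits to Y. Subgame-perfect outcome: (Downtown, Y) with payoffs (9, 5).

(Downtown, Y)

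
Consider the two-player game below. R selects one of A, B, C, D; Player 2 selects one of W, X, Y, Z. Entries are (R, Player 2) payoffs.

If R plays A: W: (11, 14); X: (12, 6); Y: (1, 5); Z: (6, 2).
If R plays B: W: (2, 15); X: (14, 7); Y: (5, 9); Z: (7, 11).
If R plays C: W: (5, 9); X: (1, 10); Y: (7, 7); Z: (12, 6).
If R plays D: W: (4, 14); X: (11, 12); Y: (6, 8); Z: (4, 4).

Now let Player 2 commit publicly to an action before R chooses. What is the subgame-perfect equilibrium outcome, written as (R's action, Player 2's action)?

(A, W)

Work backward from R's decision.
- W: BR = A, leader payoff 14.
- X: BR = B, leader payoff 7.
- Y: BR = C, leader payoff 7.
- Z: BR = C, leader payoff 6.
Player 2's induced payoffs are 14, 7, 7, 6, so Player 2 commits to W. Subgame-perfect outcome: (A, W) with payoffs (11, 14).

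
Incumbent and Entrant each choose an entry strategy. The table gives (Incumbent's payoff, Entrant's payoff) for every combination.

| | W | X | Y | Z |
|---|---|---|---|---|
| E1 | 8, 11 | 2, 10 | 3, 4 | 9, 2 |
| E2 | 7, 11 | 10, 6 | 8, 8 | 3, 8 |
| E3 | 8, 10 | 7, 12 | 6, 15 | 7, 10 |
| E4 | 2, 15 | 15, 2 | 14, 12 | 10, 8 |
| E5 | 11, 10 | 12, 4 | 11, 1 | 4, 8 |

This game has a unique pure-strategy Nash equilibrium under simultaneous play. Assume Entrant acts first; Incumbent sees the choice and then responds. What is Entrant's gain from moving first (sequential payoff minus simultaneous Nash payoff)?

Solve by backward induction (Entrant leads).
- W → Incumbent plays E5 (best of 8, 7, 8, 2, 11); Entrant gets 10.
- X → Incumbent plays E4 (best of 2, 10, 7, 15, 12); Entrant gets 2.
- Y → Incumbent plays E4 (best of 3, 8, 6, 14, 11); Entrant gets 12.
- Z → Incumbent plays E4 (best of 9, 3, 7, 10, 4); Entrant gets 8.
Among 10, 2, 12, 8, the best is 12 at Y. Subgame-perfect outcome: (E4, Y) with payoffs (14, 12).
Now find the simultaneous Nash equilibrium.
Incumbent's best replies: W→E5; X→E4; Y→E4; Z→E4.
Entrant's best replies: E1→W; E2→W; E3→Y; E4→W; E5→W.
The unique mutual best reply is (E5, W), giving (11, 10).
Entrant's commitment gain: 12 − 10 = 2.

2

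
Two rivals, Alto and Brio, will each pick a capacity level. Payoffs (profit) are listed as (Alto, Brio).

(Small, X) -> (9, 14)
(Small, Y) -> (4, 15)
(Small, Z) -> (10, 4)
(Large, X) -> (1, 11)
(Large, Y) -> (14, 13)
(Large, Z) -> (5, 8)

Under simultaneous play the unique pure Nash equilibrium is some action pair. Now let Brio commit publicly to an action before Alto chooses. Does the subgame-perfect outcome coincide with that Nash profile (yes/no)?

no

Backward induction with Brio moving first.
- X: BR = Small, leader payoff 14.
- Y: BR = Large, leader payoff 13.
- Z: BR = Small, leader payoff 4.
Among 14, 13, 4, the best is 14 at X. Subgame-perfect outcome: (Small, X) with payoffs (9, 14).
Under simultaneous play:
Alto's best replies: X→Small; Y→Large; Z→Small.
Brio's best replies: Small→Y; Large→Y.
Only (Large, Y) has each player best-responding; Nash payoffs (14, 13).
Sequential outcome (Small, X) differs from the Nash profile (Large, Y).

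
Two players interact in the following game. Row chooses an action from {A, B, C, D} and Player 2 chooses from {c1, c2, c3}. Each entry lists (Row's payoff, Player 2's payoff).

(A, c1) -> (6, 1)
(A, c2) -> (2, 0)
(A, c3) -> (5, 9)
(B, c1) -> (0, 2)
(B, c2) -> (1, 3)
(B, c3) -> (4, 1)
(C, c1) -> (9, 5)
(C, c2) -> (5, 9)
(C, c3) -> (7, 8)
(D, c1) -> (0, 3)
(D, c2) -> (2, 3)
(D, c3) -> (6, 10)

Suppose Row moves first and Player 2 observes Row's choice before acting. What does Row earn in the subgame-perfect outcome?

Work backward from Player 2's decision.
- A → Player 2 plays c3 (best of 1, 0, 9); Row gets 5.
- B → Player 2 plays c2 (best of 2, 3, 1); Row gets 1.
- C → Player 2 plays c2 (best of 5, 9, 8); Row gets 5.
- D → Player 2 plays c3 (best of 3, 3, 10); Row gets 6.
Maximizing over 5, 1, 5, 6, Row chooses D. Subgame-perfect outcome: (D, c3) with payoffs (6, 10).

6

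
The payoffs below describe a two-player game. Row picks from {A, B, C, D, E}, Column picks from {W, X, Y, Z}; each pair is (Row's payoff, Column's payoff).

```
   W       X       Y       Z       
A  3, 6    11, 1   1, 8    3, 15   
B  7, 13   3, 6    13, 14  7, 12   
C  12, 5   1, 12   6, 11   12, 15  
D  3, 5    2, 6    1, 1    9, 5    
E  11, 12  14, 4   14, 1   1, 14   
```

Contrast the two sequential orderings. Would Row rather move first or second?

If Row leads: Column's best replies are A→Z, B→Y, C→Z, D→X, E→Z; Row's induced payoffs 3, 13, 12, 2, 1; outcome (B, Y), payoffs (13, 14).
If Column leads: Row's best replies are W→C, X→E, Y→E, Z→C; Column's induced payoffs 5, 4, 1, 15; outcome (C, Z), payoffs (12, 15).
Row gets 13 moving first and 12 moving second, so Row prefers to move first.

first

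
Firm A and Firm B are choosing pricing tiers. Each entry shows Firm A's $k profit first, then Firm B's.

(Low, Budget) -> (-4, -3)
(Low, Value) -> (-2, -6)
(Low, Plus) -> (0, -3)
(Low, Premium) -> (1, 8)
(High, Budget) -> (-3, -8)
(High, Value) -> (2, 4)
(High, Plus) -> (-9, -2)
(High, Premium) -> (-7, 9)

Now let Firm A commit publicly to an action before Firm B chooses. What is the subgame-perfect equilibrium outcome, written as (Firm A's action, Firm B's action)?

Work backward from Firm B's decision.
- Low: BR = Premium, leader payoff 1.
- High: BR = Premium, leader payoff -7.
Firm A's induced payoffs are 1, -7, so Firm A commits to Low. Subgame-perfect outcome: (Low, Premium) with payoffs (1, 8).

(Low, Premium)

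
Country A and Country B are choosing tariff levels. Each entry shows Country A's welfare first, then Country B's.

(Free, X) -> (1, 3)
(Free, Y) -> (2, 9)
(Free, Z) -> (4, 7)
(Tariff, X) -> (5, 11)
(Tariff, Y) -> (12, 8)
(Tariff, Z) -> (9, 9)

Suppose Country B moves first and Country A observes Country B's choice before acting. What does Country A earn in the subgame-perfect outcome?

5

Country A best-responds to each possible Country B move:
- X: BR = Tariff, leader payoff 11.
- Y: BR = Tariff, leader payoff 8.
- Z: BR = Tariff, leader payoff 9.
Maximizing over 11, 8, 9, Country B chooses X. Subgame-perfect outcome: (Tariff, X) with payoffs (5, 11).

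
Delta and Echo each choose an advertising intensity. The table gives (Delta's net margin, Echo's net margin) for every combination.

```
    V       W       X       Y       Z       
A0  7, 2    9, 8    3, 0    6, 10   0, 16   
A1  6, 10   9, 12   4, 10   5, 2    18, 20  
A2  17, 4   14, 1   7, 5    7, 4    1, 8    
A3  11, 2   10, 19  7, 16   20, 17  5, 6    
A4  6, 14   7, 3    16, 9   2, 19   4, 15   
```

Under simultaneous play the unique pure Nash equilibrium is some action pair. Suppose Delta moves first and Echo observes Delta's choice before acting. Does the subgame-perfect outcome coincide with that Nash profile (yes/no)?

yes

Solve by backward induction (Delta leads).
- A0: Echo compares 2, 8, 0, 10, 16 and picks Z; Delta would get 0.
- A1: Echo compares 10, 12, 10, 2, 20 and picks Z; Delta would get 18.
- A2: Echo compares 4, 1, 5, 4, 8 and picks Z; Delta would get 1.
- A3: Echo compares 2, 19, 16, 17, 6 and picks W; Delta would get 10.
- A4: Echo compares 14, 3, 9, 19, 15 and picks Y; Delta would get 2.
Maximizing over 0, 18, 1, 10, 2, Delta chooses A1. Subgame-perfect outcome: (A1, Z) with payoffs (18, 20).
Now find the simultaneous Nash equilibrium.
Delta's best replies: V→A2; W→A2; X→A4; Y→A3; Z→A1.
Echo's best replies: A0→Z; A1→Z; A2→Z; A3→W; A4→Y.
Only (A1, Z) has each player best-responding; Nash payoffs (18, 20).
Sequential outcome (A1, Z) coincides with the Nash profile (A1, Z).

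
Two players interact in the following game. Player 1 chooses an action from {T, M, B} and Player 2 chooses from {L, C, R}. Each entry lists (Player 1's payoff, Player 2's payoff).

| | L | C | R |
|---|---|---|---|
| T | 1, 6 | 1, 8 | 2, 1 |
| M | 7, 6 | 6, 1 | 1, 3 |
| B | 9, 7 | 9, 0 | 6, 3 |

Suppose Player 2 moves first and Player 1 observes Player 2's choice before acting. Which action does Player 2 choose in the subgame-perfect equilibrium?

Work backward from Player 1's decision.
- L: Player 1 compares 1, 7, 9 and picks B; Player 2 would get 7.
- C: Player 1 compares 1, 6, 9 and picks B; Player 2 would get 0.
- R: Player 1 compares 2, 1, 6 and picks B; Player 2 would get 3.
Maximizing over 7, 0, 3, Player 2 chooses L. Subgame-perfect outcome: (B, L) with payoffs (9, 7).

L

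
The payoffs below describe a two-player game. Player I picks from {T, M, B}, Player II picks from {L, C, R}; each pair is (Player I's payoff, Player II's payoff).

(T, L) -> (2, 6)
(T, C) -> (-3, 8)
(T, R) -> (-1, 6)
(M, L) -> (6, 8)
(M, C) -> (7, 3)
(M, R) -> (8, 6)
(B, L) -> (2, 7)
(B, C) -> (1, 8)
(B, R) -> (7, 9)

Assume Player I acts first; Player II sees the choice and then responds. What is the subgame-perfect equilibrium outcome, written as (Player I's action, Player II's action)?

(B, R)

Solve by backward induction (Player I leads).
- T: BR = C, leader payoff -3.
- M: BR = L, leader payoff 6.
- B: BR = R, leader payoff 7.
Among -3, 6, 7, the best is 7 at B. Subgame-perfect outcome: (B, R) with payoffs (7, 9).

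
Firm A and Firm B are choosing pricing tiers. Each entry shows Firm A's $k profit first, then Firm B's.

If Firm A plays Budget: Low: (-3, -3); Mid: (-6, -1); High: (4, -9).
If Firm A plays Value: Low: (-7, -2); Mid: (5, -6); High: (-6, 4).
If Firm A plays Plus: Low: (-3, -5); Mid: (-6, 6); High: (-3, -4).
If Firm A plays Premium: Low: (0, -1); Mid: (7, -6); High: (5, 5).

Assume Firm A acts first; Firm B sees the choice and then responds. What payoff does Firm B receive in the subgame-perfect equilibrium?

Backward induction with Firm A moving first.
- Budget: Firm B compares -3, -1, -9 and picks Mid; Firm A would get -6.
- Value: Firm B compares -2, -6, 4 and picks High; Firm A would get -6.
- Plus: Firm B compares -5, 6, -4 and picks Mid; Firm A would get -6.
- Premium: Firm B compares -1, -6, 5 and picks High; Firm A would get 5.
Among -6, -6, -6, 5, the best is 5 at Premium. Subgame-perfect outcome: (Premium, High) with payoffs (5, 5).

5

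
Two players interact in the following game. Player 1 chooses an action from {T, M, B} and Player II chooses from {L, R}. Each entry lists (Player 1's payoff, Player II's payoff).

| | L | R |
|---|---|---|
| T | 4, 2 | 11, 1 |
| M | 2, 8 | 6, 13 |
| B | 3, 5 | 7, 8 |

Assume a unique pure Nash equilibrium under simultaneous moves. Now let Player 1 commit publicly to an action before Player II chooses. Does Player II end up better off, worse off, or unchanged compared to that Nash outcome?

better off

Player II best-responds to each possible Player 1 move:
- T → Player II plays L (best of 2, 1); Player 1 gets 4.
- M → Player II plays R (best of 8, 13); Player 1 gets 6.
- B → Player II plays R (best of 5, 8); Player 1 gets 7.
Player 1's induced payoffs are 4, 6, 7, so Player 1 commits to B. Subgame-perfect outcome: (B, R) with payoffs (7, 8).
For the simultaneous game, intersect best replies.
Player 1's best replies: L→T; R→T.
Player II's best replies: T→L; M→R; B→R.
The unique mutual best reply is (T, L), giving (4, 2).
Player II earns 8 sequentially versus 2 at the Nash outcome: better off.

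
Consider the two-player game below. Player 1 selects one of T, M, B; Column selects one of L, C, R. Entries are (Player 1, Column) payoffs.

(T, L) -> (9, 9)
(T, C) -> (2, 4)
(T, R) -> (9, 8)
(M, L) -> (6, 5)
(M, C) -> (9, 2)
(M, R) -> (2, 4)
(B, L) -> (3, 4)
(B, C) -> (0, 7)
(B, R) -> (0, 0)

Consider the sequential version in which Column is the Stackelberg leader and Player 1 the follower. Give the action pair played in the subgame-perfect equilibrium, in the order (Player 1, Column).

Solve by backward induction (Column leads).
- L → Player 1 plays T (best of 9, 6, 3); Column gets 9.
- C → Player 1 plays M (best of 2, 9, 0); Column gets 2.
- R → Player 1 plays T (best of 9, 2, 0); Column gets 8.
Among 9, 2, 8, the best is 9 at L. Subgame-perfect outcome: (T, L) with payoffs (9, 9).

(T, L)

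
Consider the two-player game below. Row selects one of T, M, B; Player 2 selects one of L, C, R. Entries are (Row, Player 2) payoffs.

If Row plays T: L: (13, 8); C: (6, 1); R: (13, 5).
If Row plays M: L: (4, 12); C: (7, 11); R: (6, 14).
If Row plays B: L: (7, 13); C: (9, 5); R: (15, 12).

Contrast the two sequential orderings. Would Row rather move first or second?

If Row leads: Player 2's best replies are T→L, M→R, B→L; Row's induced payoffs 13, 6, 7; outcome (T, L), payoffs (13, 8).
If Player 2 leads: Row's best replies are L→T, C→B, R→B; Player 2's induced payoffs 8, 5, 12; outcome (B, R), payoffs (15, 12).
Row gets 13 moving first and 15 moving second, so Row prefers to move second.

second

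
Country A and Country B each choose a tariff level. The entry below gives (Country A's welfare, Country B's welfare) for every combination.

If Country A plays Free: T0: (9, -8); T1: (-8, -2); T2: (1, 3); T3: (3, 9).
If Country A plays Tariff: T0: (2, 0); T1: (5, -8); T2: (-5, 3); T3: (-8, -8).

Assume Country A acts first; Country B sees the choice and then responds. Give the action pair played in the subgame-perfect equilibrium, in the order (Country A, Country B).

(Free, T3)

Backward induction with Country A moving first.
- Free: Country B compares -8, -2, 3, 9 and picks T3; Country A would get 3.
- Tariff: Country B compares 0, -8, 3, -8 and picks T2; Country A would get -5.
Maximizing over 3, -5, Country A chooses Free. Subgame-perfect outcome: (Free, T3) with payoffs (3, 9).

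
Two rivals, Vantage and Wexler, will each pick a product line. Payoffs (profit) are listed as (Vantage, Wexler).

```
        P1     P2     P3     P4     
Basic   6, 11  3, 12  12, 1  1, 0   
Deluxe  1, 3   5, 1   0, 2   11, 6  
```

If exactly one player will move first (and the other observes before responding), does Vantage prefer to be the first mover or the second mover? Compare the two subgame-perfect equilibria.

If Vantage leads: Wexler's best replies are Basic→P2, Deluxe→P4; Vantage's induced payoffs 3, 11; outcome (Deluxe, P4), payoffs (11, 6).
If Wexler leads: Vantage's best replies are P1→Basic, P2→Deluxe, P3→Basic, P4→Deluxe; Wexler's induced payoffs 11, 1, 1, 6; outcome (Basic, P1), payoffs (6, 11).
Vantage gets 11 moving first and 6 moving second, so Vantage prefers to move first.

first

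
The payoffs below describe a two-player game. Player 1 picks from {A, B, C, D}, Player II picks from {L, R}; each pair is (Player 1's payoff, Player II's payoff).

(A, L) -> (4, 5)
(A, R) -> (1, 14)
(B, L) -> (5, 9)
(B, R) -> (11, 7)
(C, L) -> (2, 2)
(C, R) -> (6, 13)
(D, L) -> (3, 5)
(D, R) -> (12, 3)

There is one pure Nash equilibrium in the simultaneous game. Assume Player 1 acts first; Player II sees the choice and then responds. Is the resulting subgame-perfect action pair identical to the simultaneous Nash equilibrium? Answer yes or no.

Player II best-responds to each possible Player 1 move:
- A → Player II plays R (best of 5, 14); Player 1 gets 1.
- B → Player II plays L (best of 9, 7); Player 1 gets 5.
- C → Player II plays R (best of 2, 13); Player 1 gets 6.
- D → Player II plays L (best of 5, 3); Player 1 gets 3.
Among 1, 5, 6, 3, the best is 6 at C. Subgame-perfect outcome: (C, R) with payoffs (6, 13).
For the simultaneous game, intersect best replies.
Player 1's best replies: L→B; R→D.
Player II's best replies: A→R; B→L; C→R; D→L.
Only (B, L) has each player best-responding; Nash payoffs (5, 9).
Sequential outcome (C, R) differs from the Nash profile (B, L).

no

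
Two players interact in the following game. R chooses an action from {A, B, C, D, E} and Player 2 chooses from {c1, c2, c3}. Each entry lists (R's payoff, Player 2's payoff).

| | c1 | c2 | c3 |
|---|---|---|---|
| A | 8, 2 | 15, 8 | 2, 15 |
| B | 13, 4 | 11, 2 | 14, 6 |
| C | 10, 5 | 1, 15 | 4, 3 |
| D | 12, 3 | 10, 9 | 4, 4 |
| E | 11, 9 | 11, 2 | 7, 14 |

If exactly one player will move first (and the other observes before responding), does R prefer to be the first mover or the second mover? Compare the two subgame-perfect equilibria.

If R leads: Player 2's best replies are A→c3, B→c3, C→c2, D→c2, E→c3; R's induced payoffs 2, 14, 1, 10, 7; outcome (B, c3), payoffs (14, 6).
If Player 2 leads: R's best replies are c1→B, c2→A, c3→B; Player 2's induced payoffs 4, 8, 6; outcome (A, c2), payoffs (15, 8).
R gets 14 moving first and 15 moving second, so R prefers to move second.

second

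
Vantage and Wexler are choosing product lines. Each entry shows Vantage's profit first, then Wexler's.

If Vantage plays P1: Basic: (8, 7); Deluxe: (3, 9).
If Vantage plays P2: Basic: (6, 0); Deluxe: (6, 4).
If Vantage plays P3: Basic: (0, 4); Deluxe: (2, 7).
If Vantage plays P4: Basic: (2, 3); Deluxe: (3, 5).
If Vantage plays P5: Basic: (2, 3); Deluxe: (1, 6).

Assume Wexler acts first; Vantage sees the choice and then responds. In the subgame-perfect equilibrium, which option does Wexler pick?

Vantage best-responds to each possible Wexler move:
- Basic → Vantage plays P1 (best of 8, 6, 0, 2, 2); Wexler gets 7.
- Deluxe → Vantage plays P2 (best of 3, 6, 2, 3, 1); Wexler gets 4.
Maximizing over 7, 4, Wexler chooses Basic. Subgame-perfect outcome: (P1, Basic) with payoffs (8, 7).

Basic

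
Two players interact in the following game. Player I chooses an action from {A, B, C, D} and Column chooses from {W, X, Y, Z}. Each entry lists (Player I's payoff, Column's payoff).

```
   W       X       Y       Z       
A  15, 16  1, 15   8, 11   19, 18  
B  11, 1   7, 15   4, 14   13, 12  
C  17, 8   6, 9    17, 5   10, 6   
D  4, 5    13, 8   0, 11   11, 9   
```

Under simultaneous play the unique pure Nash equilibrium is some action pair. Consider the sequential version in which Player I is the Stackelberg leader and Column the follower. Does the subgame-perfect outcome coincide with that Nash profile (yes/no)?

yes

Work backward from Column's decision.
- A → Column plays Z (best of 16, 15, 11, 18); Player I gets 19.
- B → Column plays X (best of 1, 15, 14, 12); Player I gets 7.
- C → Column plays X (best of 8, 9, 5, 6); Player I gets 6.
- D → Column plays Y (best of 5, 8, 11, 9); Player I gets 0.
Maximizing over 19, 7, 6, 0, Player I chooses A. Subgame-perfect outcome: (A, Z) with payoffs (19, 18).
Under simultaneous play:
Player I's best replies: W→C; X→D; Y→C; Z→A.
Column's best replies: A→Z; B→X; C→X; D→Y.
The unique mutual best reply is (A, Z), giving (19, 18).
Sequential outcome (A, Z) coincides with the Nash profile (A, Z).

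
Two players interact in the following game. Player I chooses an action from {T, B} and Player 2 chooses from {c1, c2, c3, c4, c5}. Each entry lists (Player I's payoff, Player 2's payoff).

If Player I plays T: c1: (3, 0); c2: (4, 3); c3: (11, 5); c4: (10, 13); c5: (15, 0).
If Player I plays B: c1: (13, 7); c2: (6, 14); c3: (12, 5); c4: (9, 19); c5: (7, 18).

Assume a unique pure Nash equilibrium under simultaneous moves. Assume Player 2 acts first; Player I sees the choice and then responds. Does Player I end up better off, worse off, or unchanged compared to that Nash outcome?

Backward induction with Player 2 moving first.
- c1: Player I compares 3, 13 and picks B; Player 2 would get 7.
- c2: Player I compares 4, 6 and picks B; Player 2 would get 14.
- c3: Player I compares 11, 12 and picks B; Player 2 would get 5.
- c4: Player I compares 10, 9 and picks T; Player 2 would get 13.
- c5: Player I compares 15, 7 and picks T; Player 2 would get 0.
Player 2's induced payoffs are 7, 14, 5, 13, 0, so Player 2 commits to c2. Subgame-perfect outcome: (B, c2) with payoffs (6, 14).
Under simultaneous play:
Player I's best replies: c1→B; c2→B; c3→B; c4→T; c5→T.
Player 2's best replies: T→c4; B→c4.
The unique mutual best reply is (T, c4), giving (10, 13).
Player I earns 6 sequentially versus 10 at the Nash outcome: worse off.

worse off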